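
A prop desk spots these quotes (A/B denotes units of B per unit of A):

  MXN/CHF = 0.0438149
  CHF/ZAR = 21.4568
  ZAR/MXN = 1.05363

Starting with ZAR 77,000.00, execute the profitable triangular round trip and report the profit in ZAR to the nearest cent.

Profitable loop is ZAR → CHF → MXN → ZAR:
ZAR 77,000.00 ÷ 21.4568 = CHF 3,588.61
CHF 3,588.61 ÷ 0.0438149 = MXN 81,903.78
MXN 81,903.78 ÷ 1.05363 = ZAR 77,734.86
Profit = ZAR 77,734.86 − ZAR 77,000.00

Profit: ZAR 734.86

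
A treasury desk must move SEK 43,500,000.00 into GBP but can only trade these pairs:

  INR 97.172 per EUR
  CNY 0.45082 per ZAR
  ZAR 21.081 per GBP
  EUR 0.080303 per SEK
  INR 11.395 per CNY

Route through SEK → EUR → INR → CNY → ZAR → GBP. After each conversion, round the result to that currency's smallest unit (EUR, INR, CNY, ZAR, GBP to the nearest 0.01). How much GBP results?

SEK 43,500,000.00 × 0.080303 = EUR 3,493,180.50
EUR 3,493,180.50 × 97.172 = INR 339,439,335.55
INR 339,439,335.55 ÷ 11.395 = CNY 29,788,445.42
CNY 29,788,445.42 ÷ 0.45082 = ZAR 66,076,139.97
ZAR 66,076,139.97 ÷ 21.081 = GBP 3,134,393.05

GBP 3,134,393.05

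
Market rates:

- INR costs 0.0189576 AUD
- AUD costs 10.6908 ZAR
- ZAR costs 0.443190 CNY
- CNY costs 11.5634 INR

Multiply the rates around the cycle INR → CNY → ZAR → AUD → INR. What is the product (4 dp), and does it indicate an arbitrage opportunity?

0.9628 (arbitrage exists)

Around INR → CNY → ZAR → AUD → INR: 1 ÷ 11.5634 ÷ 0.443190 ÷ 10.6908 ÷ 0.0189576 = 0.962789
Product < 1; profitable direction is INR → AUD → ZAR → CNY → INR.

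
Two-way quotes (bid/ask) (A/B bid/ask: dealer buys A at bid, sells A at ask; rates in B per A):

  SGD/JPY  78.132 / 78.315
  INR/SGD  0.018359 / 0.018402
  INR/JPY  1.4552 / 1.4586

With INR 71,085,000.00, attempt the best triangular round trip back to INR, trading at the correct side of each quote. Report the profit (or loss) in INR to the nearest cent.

Net profit: INR 692,887.95

Best loop INR → JPY → SGD → INR:
INR 71,085,000.00 × 1.4552 (sell INR at bid) = JPY 103,442,892
JPY 103,442,892 ÷ 78.315 (buy SGD at ask) = SGD 1,320,856.69
SGD 1,320,856.69 ÷ 0.018402 (buy INR at ask) = INR 71,777,887.95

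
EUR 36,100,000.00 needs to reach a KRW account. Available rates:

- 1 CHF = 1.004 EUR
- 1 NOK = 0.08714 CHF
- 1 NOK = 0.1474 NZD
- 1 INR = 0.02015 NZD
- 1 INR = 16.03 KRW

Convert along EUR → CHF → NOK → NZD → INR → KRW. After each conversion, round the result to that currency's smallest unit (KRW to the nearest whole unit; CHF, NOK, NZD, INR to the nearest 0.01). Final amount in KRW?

EUR 36,100,000.00 ÷ 1.004 = CHF 35,956,175.30
CHF 35,956,175.30 ÷ 0.08714 = NOK 412,625,376.41
NOK 412,625,376.41 × 0.1474 = NZD 60,820,980.48
NZD 60,820,980.48 ÷ 0.02015 = INR 3,018,410,941.94
INR 3,018,410,941.94 × 16.03 = KRW 48,385,127,399

KRW 48,385,127,399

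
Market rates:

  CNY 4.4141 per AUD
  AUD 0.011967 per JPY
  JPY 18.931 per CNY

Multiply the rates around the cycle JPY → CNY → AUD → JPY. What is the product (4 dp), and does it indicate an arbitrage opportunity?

1.0000 (no arbitrage)

Around JPY → CNY → AUD → JPY: 1 ÷ 18.931 ÷ 4.4141 ÷ 0.011967 = 0.999998
Product ≈ 1 (deviation 0.000%, within rounding noise).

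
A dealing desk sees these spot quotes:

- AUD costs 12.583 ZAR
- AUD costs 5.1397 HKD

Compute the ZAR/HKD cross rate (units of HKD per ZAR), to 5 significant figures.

ZAR/HKD = 0.40846

1 ZAR ÷ 12.583 = 0.0794723 AUD
0.0794723 AUD × 5.1397 = 0.408464 HKD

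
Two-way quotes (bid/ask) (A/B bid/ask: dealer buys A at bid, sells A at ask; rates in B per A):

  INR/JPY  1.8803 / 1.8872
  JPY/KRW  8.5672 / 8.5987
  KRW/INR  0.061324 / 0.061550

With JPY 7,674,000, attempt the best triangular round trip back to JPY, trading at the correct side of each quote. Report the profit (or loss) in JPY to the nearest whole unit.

Best loop JPY → INR → KRW → JPY:
JPY 7,674,000 ÷ 1.8872 (buy INR at ask) = INR 4,066,341.67
INR 4,066,341.67 ÷ 0.061550 (buy KRW at ask) = KRW 66,065,665
KRW 66,065,665 ÷ 8.5987 (buy JPY at ask) = JPY 7,683,215

Net profit: JPY 9,215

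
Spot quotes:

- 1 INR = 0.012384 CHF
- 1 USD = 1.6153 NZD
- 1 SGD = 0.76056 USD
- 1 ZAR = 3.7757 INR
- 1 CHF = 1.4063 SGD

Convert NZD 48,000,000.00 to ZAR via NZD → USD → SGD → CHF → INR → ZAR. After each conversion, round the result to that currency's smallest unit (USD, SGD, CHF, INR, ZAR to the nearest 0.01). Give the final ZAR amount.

NZD 48,000,000.00 ÷ 1.6153 = USD 29,715,842.26
USD 29,715,842.26 ÷ 0.76056 = SGD 39,071,003.29
SGD 39,071,003.29 ÷ 1.4063 = CHF 27,782,836.73
CHF 27,782,836.73 ÷ 0.012384 = INR 2,243,446,118.38
INR 2,243,446,118.38 ÷ 3.7757 = ZAR 594,180,183.38

ZAR 594,180,183.38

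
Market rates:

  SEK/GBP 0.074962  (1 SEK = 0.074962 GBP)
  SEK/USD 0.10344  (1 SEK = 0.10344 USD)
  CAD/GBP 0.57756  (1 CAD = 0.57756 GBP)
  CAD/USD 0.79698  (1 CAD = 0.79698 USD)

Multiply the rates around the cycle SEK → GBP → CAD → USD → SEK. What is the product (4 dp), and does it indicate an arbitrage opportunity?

Around SEK → GBP → CAD → USD → SEK: 1 × 0.074962 ÷ 0.57756 × 0.79698 ÷ 0.10344 = 1.000007
Product ≈ 1 (deviation 0.001%, within rounding noise).

1.0000 (no arbitrage)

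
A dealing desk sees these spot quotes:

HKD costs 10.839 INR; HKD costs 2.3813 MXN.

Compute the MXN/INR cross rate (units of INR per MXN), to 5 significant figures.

1 MXN ÷ 2.3813 = 0.419939 HKD
0.419939 HKD × 10.839 = 4.55172 INR

MXN/INR = 4.5517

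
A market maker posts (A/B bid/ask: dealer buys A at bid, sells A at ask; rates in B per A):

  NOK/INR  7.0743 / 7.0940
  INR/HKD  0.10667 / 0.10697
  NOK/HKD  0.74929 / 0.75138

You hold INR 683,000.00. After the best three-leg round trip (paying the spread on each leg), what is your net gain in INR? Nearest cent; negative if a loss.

Net profit: INR 2,941.12

Best loop INR → HKD → NOK → INR:
INR 683,000.00 × 0.10667 (sell INR at bid) = HKD 72,855.61
HKD 72,855.61 ÷ 0.75138 (buy NOK at ask) = NOK 96,962.40
NOK 96,962.40 × 7.0743 (sell NOK at bid) = INR 685,941.12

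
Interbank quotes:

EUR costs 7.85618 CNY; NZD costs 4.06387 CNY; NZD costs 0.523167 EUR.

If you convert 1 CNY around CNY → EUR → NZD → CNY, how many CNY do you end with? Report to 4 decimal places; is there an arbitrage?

0.9888 (arbitrage exists)

Around CNY → EUR → NZD → CNY: 1 ÷ 7.85618 ÷ 0.523167 × 4.06387 = 0.988754
Product < 1; profitable direction is CNY → NZD → EUR → CNY.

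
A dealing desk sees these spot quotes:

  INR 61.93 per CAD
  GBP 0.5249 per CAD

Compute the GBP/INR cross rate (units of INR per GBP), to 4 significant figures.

1 GBP ÷ 0.5249 = 1.90512 CAD
1.90512 CAD × 61.93 = 117.984 INR

GBP/INR = 118.0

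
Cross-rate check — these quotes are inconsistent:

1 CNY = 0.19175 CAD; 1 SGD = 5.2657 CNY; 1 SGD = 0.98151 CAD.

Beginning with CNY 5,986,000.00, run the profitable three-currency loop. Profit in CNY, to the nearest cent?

Profitable loop is CNY → CAD → SGD → CNY:
CNY 5,986,000.00 × 0.19175 = CAD 1,147,815.50
CAD 1,147,815.50 ÷ 0.98151 = SGD 1,169,438.42
SGD 1,169,438.42 × 5.2657 = CNY 6,157,911.87
Profit = CNY 6,157,911.87 − CNY 5,986,000.00

Profit: CNY 171,911.87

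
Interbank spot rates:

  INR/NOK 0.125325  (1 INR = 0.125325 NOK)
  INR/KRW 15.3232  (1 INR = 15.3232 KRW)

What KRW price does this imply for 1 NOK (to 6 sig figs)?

NOK/KRW = 122.268

1 NOK ÷ 0.125325 = 7.97925 INR
7.97925 INR × 15.3232 = 122.268 KRW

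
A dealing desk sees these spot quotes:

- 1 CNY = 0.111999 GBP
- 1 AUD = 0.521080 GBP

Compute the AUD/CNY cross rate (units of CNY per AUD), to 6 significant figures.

1 AUD × 0.521080 = 0.52108 GBP
0.52108 GBP ÷ 0.111999 = 4.65254 CNY

AUD/CNY = 4.65254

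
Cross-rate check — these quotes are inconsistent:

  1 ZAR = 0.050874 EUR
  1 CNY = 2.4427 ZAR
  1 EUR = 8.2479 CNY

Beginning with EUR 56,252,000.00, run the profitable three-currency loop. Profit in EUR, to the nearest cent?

Profit: EUR 1,404,380.20

Profitable loop is EUR → CNY → ZAR → EUR:
EUR 56,252,000.00 × 8.2479 = CNY 463,960,870.80
CNY 463,960,870.80 × 2.4427 = ZAR 1,133,317,219.10
ZAR 1,133,317,219.10 × 0.050874 = EUR 57,656,380.20
Profit = EUR 57,656,380.20 − EUR 56,252,000.00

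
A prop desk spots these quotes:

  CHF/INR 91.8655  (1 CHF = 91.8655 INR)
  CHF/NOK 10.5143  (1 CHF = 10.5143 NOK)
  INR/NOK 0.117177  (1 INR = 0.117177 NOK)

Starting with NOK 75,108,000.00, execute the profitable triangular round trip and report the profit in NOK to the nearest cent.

Profit: NOK 1,787,451.49

Profitable loop is NOK → CHF → INR → NOK:
NOK 75,108,000.00 ÷ 10.5143 = CHF 7,143,414.21
CHF 7,143,414.21 × 91.8655 = INR 656,233,317.86
INR 656,233,317.86 × 0.117177 = NOK 76,895,451.49
Profit = NOK 76,895,451.49 − NOK 75,108,000.00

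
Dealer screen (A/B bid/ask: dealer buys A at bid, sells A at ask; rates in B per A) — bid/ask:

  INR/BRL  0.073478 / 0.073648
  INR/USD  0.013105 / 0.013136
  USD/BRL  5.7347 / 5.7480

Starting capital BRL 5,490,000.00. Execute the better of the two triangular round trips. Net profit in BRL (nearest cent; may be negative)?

Best loop BRL → INR → USD → BRL:
BRL 5,490,000.00 ÷ 0.073648 (buy INR at ask) = INR 74,543,775.80
INR 74,543,775.80 × 0.013105 (sell INR at bid) = USD 976,896.18
USD 976,896.18 × 5.7347 (sell USD at bid) = BRL 5,602,206.53

Net profit: BRL 112,206.53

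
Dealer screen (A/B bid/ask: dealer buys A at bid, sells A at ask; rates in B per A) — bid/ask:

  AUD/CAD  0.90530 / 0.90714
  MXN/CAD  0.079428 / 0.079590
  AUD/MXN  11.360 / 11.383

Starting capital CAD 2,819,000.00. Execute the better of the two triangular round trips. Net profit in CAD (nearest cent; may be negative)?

Best loop CAD → MXN → AUD → CAD:
CAD 2,819,000.00 ÷ 0.079590 (buy MXN at ask) = MXN 35,419,022.49
MXN 35,419,022.49 ÷ 11.383 (buy AUD at ask) = AUD 3,111,571.86
AUD 3,111,571.86 × 0.90530 (sell AUD at bid) = CAD 2,816,906.01

Net result: CAD -2,093.99 (no profitable arbitrage after spreads)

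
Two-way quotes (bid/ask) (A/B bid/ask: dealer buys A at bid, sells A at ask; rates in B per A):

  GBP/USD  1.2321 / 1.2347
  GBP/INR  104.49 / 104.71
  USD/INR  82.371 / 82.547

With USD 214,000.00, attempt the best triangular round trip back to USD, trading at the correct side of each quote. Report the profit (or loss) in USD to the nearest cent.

Best loop USD → GBP → INR → USD:
USD 214,000.00 ÷ 1.2347 (buy GBP at ask) = GBP 173,321.45
GBP 173,321.45 × 104.49 (sell GBP at bid) = INR 18,110,358.79
INR 18,110,358.79 ÷ 82.547 (buy USD at ask) = USD 219,394.51

Net profit: USD 5,394.51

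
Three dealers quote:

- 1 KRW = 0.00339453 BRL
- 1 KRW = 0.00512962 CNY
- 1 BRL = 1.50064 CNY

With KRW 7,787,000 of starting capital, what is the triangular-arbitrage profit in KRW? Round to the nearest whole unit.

Profit: KRW 54,501

Profitable loop is KRW → CNY → BRL → KRW:
KRW 7,787,000 × 0.00512962 = CNY 39,944.35
CNY 39,944.35 ÷ 1.50064 = BRL 26,618.21
BRL 26,618.21 ÷ 0.00339453 = KRW 7,841,501
Profit = KRW 7,841,501 − KRW 7,787,000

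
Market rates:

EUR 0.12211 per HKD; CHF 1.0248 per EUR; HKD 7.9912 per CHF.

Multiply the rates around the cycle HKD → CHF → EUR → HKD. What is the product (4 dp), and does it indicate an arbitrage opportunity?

Around HKD → CHF → EUR → HKD: 1 ÷ 7.9912 ÷ 1.0248 ÷ 0.12211 = 0.999995
Product ≈ 1 (deviation 0.001%, within rounding noise).

1.0000 (no arbitrage)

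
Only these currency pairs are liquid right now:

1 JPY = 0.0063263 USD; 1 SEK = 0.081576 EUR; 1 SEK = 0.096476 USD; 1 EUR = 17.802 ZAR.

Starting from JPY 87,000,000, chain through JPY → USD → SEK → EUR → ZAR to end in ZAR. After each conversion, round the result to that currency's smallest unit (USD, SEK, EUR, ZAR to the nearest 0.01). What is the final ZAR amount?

JPY 87,000,000 × 0.0063263 = USD 550,388.10
USD 550,388.10 ÷ 0.096476 = SEK 5,704,922.47
SEK 5,704,922.47 × 0.081576 = EUR 465,384.76
EUR 465,384.76 × 17.802 = ZAR 8,284,779.50

ZAR 8,284,779.50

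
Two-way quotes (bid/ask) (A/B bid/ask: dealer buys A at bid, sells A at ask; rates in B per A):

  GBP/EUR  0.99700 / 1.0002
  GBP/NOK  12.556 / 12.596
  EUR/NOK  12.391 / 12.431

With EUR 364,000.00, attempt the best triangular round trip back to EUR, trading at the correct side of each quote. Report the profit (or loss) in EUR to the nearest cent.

Best loop EUR → GBP → NOK → EUR:
EUR 364,000.00 ÷ 1.0002 (buy GBP at ask) = GBP 363,927.21
GBP 363,927.21 × 12.556 (sell GBP at bid) = NOK 4,569,470.11
NOK 4,569,470.11 ÷ 12.431 (buy EUR at ask) = EUR 367,586.69

Net profit: EUR 3,586.69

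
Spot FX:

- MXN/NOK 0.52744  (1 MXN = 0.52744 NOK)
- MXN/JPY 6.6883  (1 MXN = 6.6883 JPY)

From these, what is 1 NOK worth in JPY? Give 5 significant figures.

1 NOK ÷ 0.52744 = 1.89595 MXN
1.89595 MXN × 6.6883 = 12.6807 JPY

NOK/JPY = 12.681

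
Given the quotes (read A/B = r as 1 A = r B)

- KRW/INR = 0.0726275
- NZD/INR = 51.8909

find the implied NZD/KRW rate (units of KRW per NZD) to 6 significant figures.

NZD/KRW = 714.480

1 NZD × 51.8909 = 51.8909 INR
51.8909 INR ÷ 0.0726275 = 714.48 KRW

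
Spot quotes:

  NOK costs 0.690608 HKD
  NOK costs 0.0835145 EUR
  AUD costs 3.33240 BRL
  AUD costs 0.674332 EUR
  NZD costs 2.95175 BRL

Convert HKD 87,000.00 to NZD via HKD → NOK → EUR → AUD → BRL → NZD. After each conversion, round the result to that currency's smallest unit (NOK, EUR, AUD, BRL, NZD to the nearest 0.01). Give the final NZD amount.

NZD 17,613.81

HKD 87,000.00 ÷ 0.690608 = NOK 125,975.95
NOK 125,975.95 × 0.0835145 = EUR 10,520.82
EUR 10,520.82 ÷ 0.674332 = AUD 15,601.84
AUD 15,601.84 × 3.33240 = BRL 51,991.57
BRL 51,991.57 ÷ 2.95175 = NZD 17,613.81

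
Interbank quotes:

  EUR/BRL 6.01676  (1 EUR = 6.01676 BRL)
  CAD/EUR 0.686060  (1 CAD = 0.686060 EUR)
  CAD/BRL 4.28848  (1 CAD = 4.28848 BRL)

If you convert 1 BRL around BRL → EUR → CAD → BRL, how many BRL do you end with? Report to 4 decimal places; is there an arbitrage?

Around BRL → EUR → CAD → BRL: 1 ÷ 6.01676 ÷ 0.686060 × 4.28848 = 1.038912
Product > 1; profitable direction is BRL → EUR → CAD → BRL.

1.0389 (arbitrage exists)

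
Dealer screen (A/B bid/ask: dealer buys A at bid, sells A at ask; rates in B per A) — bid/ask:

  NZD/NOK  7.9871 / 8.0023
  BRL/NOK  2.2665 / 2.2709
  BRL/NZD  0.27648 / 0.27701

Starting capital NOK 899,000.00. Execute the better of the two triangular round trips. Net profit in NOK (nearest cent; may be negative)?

Best loop NOK → NZD → BRL → NOK:
NOK 899,000.00 ÷ 8.0023 (buy NZD at ask) = NZD 112,342.70
NZD 112,342.70 ÷ 0.27701 (buy BRL at ask) = BRL 405,554.68
BRL 405,554.68 × 2.2665 (sell BRL at bid) = NOK 919,189.68

Net profit: NOK 20,189.68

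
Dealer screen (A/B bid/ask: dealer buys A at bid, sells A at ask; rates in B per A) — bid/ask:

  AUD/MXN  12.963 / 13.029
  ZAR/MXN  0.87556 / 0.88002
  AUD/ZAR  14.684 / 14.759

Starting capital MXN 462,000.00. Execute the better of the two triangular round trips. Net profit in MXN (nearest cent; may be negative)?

Net result: MXN -896.92 (no profitable arbitrage after spreads)

Best loop MXN → ZAR → AUD → MXN:
MXN 462,000.00 ÷ 0.88002 (buy ZAR at ask) = ZAR 524,988.07
ZAR 524,988.07 ÷ 14.759 (buy AUD at ask) = AUD 35,570.71
AUD 35,570.71 × 12.963 (sell AUD at bid) = MXN 461,103.08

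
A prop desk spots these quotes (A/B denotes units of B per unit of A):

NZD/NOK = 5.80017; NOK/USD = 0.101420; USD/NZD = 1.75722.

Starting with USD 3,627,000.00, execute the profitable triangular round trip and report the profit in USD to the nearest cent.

Profit: USD 122,194.94

Profitable loop is USD → NZD → NOK → USD:
USD 3,627,000.00 × 1.75722 = NZD 6,373,436.94
NZD 6,373,436.94 × 5.80017 = NOK 36,967,017.74
NOK 36,967,017.74 × 0.101420 = USD 3,749,194.94
Profit = USD 3,749,194.94 − USD 3,627,000.00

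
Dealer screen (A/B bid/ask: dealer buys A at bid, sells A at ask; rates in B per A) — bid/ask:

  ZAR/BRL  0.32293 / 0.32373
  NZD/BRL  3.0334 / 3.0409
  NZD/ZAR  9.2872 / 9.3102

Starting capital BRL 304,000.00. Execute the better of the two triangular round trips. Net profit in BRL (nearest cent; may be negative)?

Best loop BRL → ZAR → NZD → BRL:
BRL 304,000.00 ÷ 0.32373 (buy ZAR at ask) = ZAR 939,054.15
ZAR 939,054.15 ÷ 9.3102 (buy NZD at ask) = NZD 100,862.94
NZD 100,862.94 × 3.0334 (sell NZD at bid) = BRL 305,957.64

Net profit: BRL 1,957.64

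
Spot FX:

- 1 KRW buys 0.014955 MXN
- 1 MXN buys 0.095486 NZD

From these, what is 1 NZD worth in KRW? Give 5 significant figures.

NZD/KRW = 700.28

1 NZD ÷ 0.095486 = 10.4727 MXN
10.4727 MXN ÷ 0.014955 = 700.283 KRW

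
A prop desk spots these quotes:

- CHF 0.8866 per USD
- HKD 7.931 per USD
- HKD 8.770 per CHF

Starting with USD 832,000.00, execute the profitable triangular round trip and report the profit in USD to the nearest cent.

Profit: USD 16,640.89

Profitable loop is USD → HKD → CHF → USD:
USD 832,000.00 × 7.931 = HKD 6,598,592.00
HKD 6,598,592.00 ÷ 8.770 = CHF 752,405.02
CHF 752,405.02 ÷ 0.8866 = USD 848,640.89
Profit = USD 848,640.89 − USD 832,000.00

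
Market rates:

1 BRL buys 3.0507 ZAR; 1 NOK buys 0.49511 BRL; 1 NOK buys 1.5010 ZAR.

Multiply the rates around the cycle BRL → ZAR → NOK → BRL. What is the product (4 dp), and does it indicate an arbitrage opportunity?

Around BRL → ZAR → NOK → BRL: 1 × 3.0507 ÷ 1.5010 × 0.49511 = 1.006284
Product > 1; profitable direction is BRL → ZAR → NOK → BRL.

1.0063 (arbitrage exists)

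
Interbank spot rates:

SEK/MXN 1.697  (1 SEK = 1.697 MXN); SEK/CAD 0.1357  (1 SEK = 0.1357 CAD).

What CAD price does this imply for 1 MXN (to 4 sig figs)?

1 MXN ÷ 1.697 = 0.589275 SEK
0.589275 SEK × 0.1357 = 0.0799646 CAD

MXN/CAD = 0.07996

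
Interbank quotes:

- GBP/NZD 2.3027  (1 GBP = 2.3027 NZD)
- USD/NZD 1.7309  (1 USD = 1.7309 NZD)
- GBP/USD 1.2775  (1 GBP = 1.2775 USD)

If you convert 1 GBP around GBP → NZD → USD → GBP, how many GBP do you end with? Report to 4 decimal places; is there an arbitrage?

Around GBP → NZD → USD → GBP: 1 × 2.3027 ÷ 1.7309 ÷ 1.2775 = 1.041369
Product > 1; profitable direction is GBP → NZD → USD → GBP.

1.0414 (arbitrage exists)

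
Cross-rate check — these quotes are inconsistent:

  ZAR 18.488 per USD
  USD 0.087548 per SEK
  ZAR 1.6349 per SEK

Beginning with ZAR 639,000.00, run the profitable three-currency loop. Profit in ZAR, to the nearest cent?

Profitable loop is ZAR → USD → SEK → ZAR:
ZAR 639,000.00 ÷ 18.488 = USD 34,562.96
USD 34,562.96 ÷ 0.087548 = SEK 394,788.68
SEK 394,788.68 × 1.6349 = ZAR 645,440.02
Profit = ZAR 645,440.02 − ZAR 639,000.00

Profit: ZAR 6,440.02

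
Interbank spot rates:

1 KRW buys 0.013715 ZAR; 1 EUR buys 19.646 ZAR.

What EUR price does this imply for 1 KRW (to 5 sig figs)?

KRW/EUR = 0.00069811

1 KRW × 0.013715 = 0.013715 ZAR
0.013715 ZAR ÷ 19.646 = 0.000698106 EUR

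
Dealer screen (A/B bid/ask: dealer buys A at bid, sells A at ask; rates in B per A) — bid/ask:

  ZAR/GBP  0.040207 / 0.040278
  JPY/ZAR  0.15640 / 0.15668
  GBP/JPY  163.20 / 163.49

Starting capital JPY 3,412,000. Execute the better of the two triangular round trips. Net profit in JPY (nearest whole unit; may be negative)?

Best loop JPY → ZAR → GBP → JPY:
JPY 3,412,000 × 0.15640 (sell JPY at bid) = ZAR 533,636.80
ZAR 533,636.80 × 0.040207 (sell ZAR at bid) = GBP 21,455.93
GBP 21,455.93 × 163.20 (sell GBP at bid) = JPY 3,501,609

Net profit: JPY 89,609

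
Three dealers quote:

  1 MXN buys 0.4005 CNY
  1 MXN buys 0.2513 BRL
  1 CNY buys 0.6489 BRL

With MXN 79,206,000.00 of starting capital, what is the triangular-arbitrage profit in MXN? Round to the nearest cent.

Profit: MXN 2,705,690.20

Profitable loop is MXN → CNY → BRL → MXN:
MXN 79,206,000.00 × 0.4005 = CNY 31,722,003.00
CNY 31,722,003.00 × 0.6489 = BRL 20,584,407.75
BRL 20,584,407.75 ÷ 0.2513 = MXN 81,911,690.20
Profit = MXN 81,911,690.20 − MXN 79,206,000.00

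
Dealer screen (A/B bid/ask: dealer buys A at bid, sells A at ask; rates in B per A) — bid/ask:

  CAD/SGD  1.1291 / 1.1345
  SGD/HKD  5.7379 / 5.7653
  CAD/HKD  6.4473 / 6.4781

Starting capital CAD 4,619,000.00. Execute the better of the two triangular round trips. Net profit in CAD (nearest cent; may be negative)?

Best loop CAD → SGD → HKD → CAD:
CAD 4,619,000.00 × 1.1291 (sell CAD at bid) = SGD 5,215,312.90
SGD 5,215,312.90 × 5.7379 (sell SGD at bid) = HKD 29,924,943.89
HKD 29,924,943.89 ÷ 6.4781 (buy CAD at ask) = CAD 4,619,401.35

Net profit: CAD 401.35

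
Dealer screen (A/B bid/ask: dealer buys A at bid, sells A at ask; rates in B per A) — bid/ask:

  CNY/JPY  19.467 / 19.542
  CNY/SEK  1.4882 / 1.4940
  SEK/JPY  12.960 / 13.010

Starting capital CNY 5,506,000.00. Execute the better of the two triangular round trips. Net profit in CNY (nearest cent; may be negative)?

Best loop CNY → JPY → SEK → CNY:
CNY 5,506,000.00 × 19.467 (sell CNY at bid) = JPY 107,185,302
JPY 107,185,302 ÷ 13.010 (buy SEK at ask) = SEK 8,238,685.78
SEK 8,238,685.78 ÷ 1.4940 (buy CNY at ask) = CNY 5,514,515.25

Net profit: CNY 8,515.25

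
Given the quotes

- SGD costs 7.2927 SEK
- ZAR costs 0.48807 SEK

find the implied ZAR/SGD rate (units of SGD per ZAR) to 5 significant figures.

1 ZAR × 0.48807 = 0.48807 SEK
0.48807 SEK ÷ 7.2927 = 0.0669258 SGD

ZAR/SGD = 0.066926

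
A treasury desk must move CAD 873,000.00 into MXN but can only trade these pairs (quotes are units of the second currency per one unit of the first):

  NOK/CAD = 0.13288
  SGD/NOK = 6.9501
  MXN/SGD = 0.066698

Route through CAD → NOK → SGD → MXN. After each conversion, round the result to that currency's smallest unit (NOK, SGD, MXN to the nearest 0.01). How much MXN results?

CAD 873,000.00 ÷ 0.13288 = NOK 6,569,837.45
NOK 6,569,837.45 ÷ 6.9501 = SGD 945,286.75
SGD 945,286.75 ÷ 0.066698 = MXN 14,172,640.11

MXN 14,172,640.11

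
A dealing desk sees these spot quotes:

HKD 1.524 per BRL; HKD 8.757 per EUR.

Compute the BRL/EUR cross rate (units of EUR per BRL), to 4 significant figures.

1 BRL × 1.524 = 1.524 HKD
1.524 HKD ÷ 8.757 = 0.174032 EUR

BRL/EUR = 0.1740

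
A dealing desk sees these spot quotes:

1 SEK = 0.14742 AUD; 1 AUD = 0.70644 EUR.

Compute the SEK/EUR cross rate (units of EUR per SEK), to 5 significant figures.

1 SEK × 0.14742 = 0.14742 AUD
0.14742 AUD × 0.70644 = 0.104143 EUR

SEK/EUR = 0.10414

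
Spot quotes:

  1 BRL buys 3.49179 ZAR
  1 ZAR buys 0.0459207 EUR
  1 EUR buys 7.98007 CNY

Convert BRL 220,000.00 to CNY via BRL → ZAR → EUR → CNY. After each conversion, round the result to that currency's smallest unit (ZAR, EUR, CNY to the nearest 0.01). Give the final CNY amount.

CNY 281,504.95

BRL 220,000.00 × 3.49179 = ZAR 768,193.80
ZAR 768,193.80 × 0.0459207 = EUR 35,276.00
EUR 35,276.00 × 7.98007 = CNY 281,504.95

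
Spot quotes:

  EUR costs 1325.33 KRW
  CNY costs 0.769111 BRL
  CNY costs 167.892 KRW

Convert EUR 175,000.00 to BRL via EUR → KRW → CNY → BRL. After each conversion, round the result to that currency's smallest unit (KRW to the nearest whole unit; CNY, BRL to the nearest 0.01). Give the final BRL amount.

BRL 1,062,480.82

EUR 175,000.00 × 1325.33 = KRW 231,932,750
KRW 231,932,750 ÷ 167.892 = CNY 1,381,440.15
CNY 1,381,440.15 × 0.769111 = BRL 1,062,480.82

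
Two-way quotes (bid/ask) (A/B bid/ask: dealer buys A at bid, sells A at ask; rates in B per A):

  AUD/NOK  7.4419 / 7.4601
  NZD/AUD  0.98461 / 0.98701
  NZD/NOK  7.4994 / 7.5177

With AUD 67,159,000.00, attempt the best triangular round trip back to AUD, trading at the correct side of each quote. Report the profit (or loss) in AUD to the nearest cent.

Best loop AUD → NZD → NOK → AUD:
AUD 67,159,000.00 ÷ 0.98701 (buy NZD at ask) = NZD 68,042,876.97
NZD 68,042,876.97 × 7.4994 (sell NZD at bid) = NOK 510,280,751.56
NOK 510,280,751.56 ÷ 7.4601 (buy AUD at ask) = AUD 68,401,328.61

Net profit: AUD 1,242,328.61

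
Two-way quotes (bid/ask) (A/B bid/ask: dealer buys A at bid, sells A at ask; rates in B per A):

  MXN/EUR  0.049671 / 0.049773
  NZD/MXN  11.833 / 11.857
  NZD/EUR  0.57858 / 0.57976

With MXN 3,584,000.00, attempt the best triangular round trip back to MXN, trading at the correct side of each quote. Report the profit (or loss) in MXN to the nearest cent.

Best loop MXN → EUR → NZD → MXN:
MXN 3,584,000.00 × 0.049671 (sell MXN at bid) = EUR 178,020.86
EUR 178,020.86 ÷ 0.57976 (buy NZD at ask) = NZD 307,059.58
NZD 307,059.58 × 11.833 (sell NZD at bid) = MXN 3,633,436.05

Net profit: MXN 49,436.05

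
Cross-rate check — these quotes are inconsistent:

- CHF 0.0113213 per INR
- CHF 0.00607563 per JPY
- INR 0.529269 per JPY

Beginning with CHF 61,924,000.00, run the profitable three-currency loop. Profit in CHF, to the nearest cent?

Profit: CHF 864,132.13

Profitable loop is CHF → INR → JPY → CHF:
CHF 61,924,000.00 ÷ 0.0113213 = INR 5,469,689,876.60
INR 5,469,689,876.60 ÷ 0.529269 = JPY 10,334,423,283
JPY 10,334,423,283 × 0.00607563 = CHF 62,788,132.13
Profit = CHF 62,788,132.13 − CHF 61,924,000.00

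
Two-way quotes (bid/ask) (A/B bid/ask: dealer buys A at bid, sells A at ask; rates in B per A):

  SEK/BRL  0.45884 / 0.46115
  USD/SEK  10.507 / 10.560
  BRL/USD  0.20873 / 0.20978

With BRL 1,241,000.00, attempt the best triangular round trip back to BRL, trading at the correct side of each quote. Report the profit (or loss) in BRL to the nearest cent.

Best loop BRL → USD → SEK → BRL:
BRL 1,241,000.00 × 0.20873 (sell BRL at bid) = USD 259,033.93
USD 259,033.93 × 10.507 (sell USD at bid) = SEK 2,721,669.50
SEK 2,721,669.50 × 0.45884 (sell SEK at bid) = BRL 1,248,810.83

Net profit: BRL 7,810.83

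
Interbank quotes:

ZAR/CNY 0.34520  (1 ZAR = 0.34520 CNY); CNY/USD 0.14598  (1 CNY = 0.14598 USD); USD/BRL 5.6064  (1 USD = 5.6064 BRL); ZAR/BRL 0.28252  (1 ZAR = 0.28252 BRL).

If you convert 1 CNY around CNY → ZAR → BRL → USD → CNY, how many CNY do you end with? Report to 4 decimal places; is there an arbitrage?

Around CNY → ZAR → BRL → USD → CNY: 1 ÷ 0.34520 × 0.28252 ÷ 5.6064 ÷ 0.14598 = 1.000002
Product ≈ 1 (deviation 0.000%, within rounding noise).

1.0000 (no arbitrage)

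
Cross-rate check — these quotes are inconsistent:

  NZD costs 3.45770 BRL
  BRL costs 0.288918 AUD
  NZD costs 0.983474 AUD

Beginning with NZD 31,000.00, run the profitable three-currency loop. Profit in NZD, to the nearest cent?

Profitable loop is NZD → BRL → AUD → NZD:
NZD 31,000.00 × 3.45770 = BRL 107,188.70
BRL 107,188.70 × 0.288918 = AUD 30,968.74
AUD 30,968.74 ÷ 0.983474 = NZD 31,489.13
Profit = NZD 31,489.13 − NZD 31,000.00

Profit: NZD 489.13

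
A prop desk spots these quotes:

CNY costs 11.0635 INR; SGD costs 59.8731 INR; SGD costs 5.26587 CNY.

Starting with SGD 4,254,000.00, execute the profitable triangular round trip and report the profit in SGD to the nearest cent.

Profitable loop is SGD → INR → CNY → SGD:
SGD 4,254,000.00 × 59.8731 = INR 254,700,167.40
INR 254,700,167.40 ÷ 11.0635 = CNY 23,021,662.89
CNY 23,021,662.89 ÷ 5.26587 = SGD 4,371,863.13
Profit = SGD 4,371,863.13 − SGD 4,254,000.00

Profit: SGD 117,863.13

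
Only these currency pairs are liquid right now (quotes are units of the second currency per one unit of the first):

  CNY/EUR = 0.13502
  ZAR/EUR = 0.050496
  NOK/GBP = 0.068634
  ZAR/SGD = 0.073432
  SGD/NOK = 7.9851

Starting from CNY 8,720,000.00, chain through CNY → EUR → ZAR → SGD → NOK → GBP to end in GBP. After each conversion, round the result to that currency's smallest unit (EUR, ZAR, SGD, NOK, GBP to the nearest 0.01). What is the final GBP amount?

CNY 8,720,000.00 × 0.13502 = EUR 1,177,374.40
EUR 1,177,374.40 ÷ 0.050496 = ZAR 23,316,191.38
ZAR 23,316,191.38 × 0.073432 = SGD 1,712,154.57
SGD 1,712,154.57 × 7.9851 = NOK 13,671,725.46
NOK 13,671,725.46 × 0.068634 = GBP 938,345.21

GBP 938,345.21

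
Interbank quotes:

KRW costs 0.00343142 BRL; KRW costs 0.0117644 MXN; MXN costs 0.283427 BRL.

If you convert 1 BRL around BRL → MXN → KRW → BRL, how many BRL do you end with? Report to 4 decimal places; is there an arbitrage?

1.0291 (arbitrage exists)

Around BRL → MXN → KRW → BRL: 1 ÷ 0.283427 ÷ 0.0117644 × 0.00343142 = 1.029113
Product > 1; profitable direction is BRL → MXN → KRW → BRL.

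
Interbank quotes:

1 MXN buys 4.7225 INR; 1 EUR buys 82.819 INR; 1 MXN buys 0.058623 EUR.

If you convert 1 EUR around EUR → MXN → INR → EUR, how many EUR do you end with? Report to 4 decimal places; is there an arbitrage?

0.9727 (arbitrage exists)

Around EUR → MXN → INR → EUR: 1 ÷ 0.058623 × 4.7225 ÷ 82.819 = 0.972689
Product < 1; profitable direction is EUR → INR → MXN → EUR.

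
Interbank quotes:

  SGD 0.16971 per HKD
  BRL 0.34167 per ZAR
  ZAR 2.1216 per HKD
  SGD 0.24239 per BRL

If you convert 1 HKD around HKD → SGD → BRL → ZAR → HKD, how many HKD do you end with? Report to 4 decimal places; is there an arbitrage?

Around HKD → SGD → BRL → ZAR → HKD: 1 × 0.16971 ÷ 0.24239 ÷ 0.34167 ÷ 2.1216 = 0.965878
Product < 1; profitable direction is HKD → ZAR → BRL → SGD → HKD.

0.9659 (arbitrage exists)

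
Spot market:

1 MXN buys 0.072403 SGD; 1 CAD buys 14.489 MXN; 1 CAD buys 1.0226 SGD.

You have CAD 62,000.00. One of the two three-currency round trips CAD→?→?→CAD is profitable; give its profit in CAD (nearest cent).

Profitable loop is CAD → MXN → SGD → CAD:
CAD 62,000.00 × 14.489 = MXN 898,318.00
MXN 898,318.00 × 0.072403 = SGD 65,040.92
SGD 65,040.92 ÷ 1.0226 = CAD 63,603.48
Profit = CAD 63,603.48 − CAD 62,000.00

Profit: CAD 1,603.48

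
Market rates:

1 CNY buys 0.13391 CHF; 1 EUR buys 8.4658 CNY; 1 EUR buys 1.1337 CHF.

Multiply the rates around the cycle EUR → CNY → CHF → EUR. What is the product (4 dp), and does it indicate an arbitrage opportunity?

1.0000 (no arbitrage)

Around EUR → CNY → CHF → EUR: 1 × 8.4658 × 0.13391 ÷ 1.1337 = 0.999961
Product ≈ 1 (deviation 0.004%, within rounding noise).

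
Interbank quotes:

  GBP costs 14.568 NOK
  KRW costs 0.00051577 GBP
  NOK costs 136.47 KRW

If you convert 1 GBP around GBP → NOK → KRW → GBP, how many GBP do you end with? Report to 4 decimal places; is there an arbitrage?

Around GBP → NOK → KRW → GBP: 1 × 14.568 × 136.47 × 0.00051577 = 1.025400
Product > 1; profitable direction is GBP → NOK → KRW → GBP.

1.0254 (arbitrage exists)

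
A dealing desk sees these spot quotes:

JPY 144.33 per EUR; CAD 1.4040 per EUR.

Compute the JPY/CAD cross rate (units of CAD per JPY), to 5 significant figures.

1 JPY ÷ 144.33 = 0.00692857 EUR
0.00692857 EUR × 1.4040 = 0.00972771 CAD

JPY/CAD = 0.0097277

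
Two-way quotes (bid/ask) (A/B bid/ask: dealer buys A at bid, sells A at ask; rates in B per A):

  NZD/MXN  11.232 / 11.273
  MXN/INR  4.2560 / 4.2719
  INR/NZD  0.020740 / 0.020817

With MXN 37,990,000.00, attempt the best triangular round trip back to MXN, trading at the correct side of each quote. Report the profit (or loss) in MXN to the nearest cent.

Net result: MXN -94,244.78 (no profitable arbitrage after spreads)

Best loop MXN → NZD → INR → MXN:
MXN 37,990,000.00 ÷ 11.273 (buy NZD at ask) = NZD 3,369,999.11
NZD 3,369,999.11 ÷ 0.020817 (buy INR at ask) = INR 161,886,876.73
INR 161,886,876.73 ÷ 4.2719 (buy MXN at ask) = MXN 37,895,755.22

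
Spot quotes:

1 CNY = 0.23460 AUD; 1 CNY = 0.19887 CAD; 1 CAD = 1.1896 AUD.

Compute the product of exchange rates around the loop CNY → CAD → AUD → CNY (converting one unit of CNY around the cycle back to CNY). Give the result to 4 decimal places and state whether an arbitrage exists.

1.0084 (arbitrage exists)

Around CNY → CAD → AUD → CNY: 1 × 0.19887 × 1.1896 ÷ 0.23460 = 1.008422
Product > 1; profitable direction is CNY → CAD → AUD → CNY.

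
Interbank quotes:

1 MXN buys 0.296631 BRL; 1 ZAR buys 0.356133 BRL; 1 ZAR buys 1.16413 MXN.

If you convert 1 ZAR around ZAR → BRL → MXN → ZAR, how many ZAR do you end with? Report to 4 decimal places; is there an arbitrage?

1.0313 (arbitrage exists)

Around ZAR → BRL → MXN → ZAR: 1 × 0.356133 ÷ 0.296631 ÷ 1.16413 = 1.031322
Product > 1; profitable direction is ZAR → BRL → MXN → ZAR.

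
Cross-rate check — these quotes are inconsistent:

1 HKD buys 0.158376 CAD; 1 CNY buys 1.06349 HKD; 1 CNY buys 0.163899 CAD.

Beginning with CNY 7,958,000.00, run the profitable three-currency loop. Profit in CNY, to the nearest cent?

Profitable loop is CNY → HKD → CAD → CNY:
CNY 7,958,000.00 × 1.06349 = HKD 8,463,253.42
HKD 8,463,253.42 × 0.158376 = CAD 1,340,376.22
CAD 1,340,376.22 ÷ 0.163899 = CNY 8,178,062.24
Profit = CNY 8,178,062.24 − CNY 7,958,000.00

Profit: CNY 220,062.24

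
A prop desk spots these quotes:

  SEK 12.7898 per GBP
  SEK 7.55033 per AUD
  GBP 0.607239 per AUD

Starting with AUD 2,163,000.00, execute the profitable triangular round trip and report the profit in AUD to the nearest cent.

Profit: AUD 61,917.93

Profitable loop is AUD → GBP → SEK → AUD:
AUD 2,163,000.00 × 0.607239 = GBP 1,313,457.96
GBP 1,313,457.96 × 12.7898 = SEK 16,798,864.58
SEK 16,798,864.58 ÷ 7.55033 = AUD 2,224,917.93
Profit = AUD 2,224,917.93 − AUD 2,163,000.00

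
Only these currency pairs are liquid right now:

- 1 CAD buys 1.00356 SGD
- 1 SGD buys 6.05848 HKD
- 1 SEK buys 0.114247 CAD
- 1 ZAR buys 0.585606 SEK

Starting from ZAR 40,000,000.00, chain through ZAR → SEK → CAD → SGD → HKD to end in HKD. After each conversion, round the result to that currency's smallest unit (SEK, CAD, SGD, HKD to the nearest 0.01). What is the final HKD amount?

ZAR 40,000,000.00 × 0.585606 = SEK 23,424,240.00
SEK 23,424,240.00 × 0.114247 = CAD 2,676,149.15
CAD 2,676,149.15 × 1.00356 = SGD 2,685,676.24
SGD 2,685,676.24 × 6.05848 = HKD 16,271,115.79

HKD 16,271,115.79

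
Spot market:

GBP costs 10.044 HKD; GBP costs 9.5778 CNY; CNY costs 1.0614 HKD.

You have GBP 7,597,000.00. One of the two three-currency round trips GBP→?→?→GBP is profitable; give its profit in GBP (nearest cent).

Profitable loop is GBP → CNY → HKD → GBP:
GBP 7,597,000.00 × 9.5778 = CNY 72,762,546.60
CNY 72,762,546.60 × 1.0614 = HKD 77,230,166.96
HKD 77,230,166.96 ÷ 10.044 = GBP 7,689,184.29
Profit = GBP 7,689,184.29 − GBP 7,597,000.00

Profit: GBP 92,184.29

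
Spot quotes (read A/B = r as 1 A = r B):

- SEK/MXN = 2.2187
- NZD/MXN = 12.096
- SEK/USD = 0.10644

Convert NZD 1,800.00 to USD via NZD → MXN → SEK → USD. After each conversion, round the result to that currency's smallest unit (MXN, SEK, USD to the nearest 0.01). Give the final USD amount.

NZD 1,800.00 × 12.096 = MXN 21,772.80
MXN 21,772.80 ÷ 2.2187 = SEK 9,813.31
SEK 9,813.31 × 0.10644 = USD 1,044.53

USD 1,044.53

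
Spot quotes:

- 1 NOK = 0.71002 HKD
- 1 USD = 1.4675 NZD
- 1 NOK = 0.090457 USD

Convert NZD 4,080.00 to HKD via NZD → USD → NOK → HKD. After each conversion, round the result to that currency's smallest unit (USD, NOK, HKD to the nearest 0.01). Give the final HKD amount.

HKD 21,822.81

NZD 4,080.00 ÷ 1.4675 = USD 2,780.24
USD 2,780.24 ÷ 0.090457 = NOK 30,735.49
NOK 30,735.49 × 0.71002 = HKD 21,822.81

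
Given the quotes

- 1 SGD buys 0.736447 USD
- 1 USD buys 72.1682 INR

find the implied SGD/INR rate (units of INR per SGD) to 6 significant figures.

1 SGD × 0.736447 = 0.736447 USD
0.736447 USD × 72.1682 = 53.1481 INR

SGD/INR = 53.1481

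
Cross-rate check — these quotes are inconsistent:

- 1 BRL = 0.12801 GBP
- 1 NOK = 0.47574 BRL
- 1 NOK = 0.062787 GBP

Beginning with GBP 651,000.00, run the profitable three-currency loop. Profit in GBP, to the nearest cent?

Profit: GBP 20,177.14

Profitable loop is GBP → BRL → NOK → GBP:
GBP 651,000.00 ÷ 0.12801 = BRL 5,085,540.19
BRL 5,085,540.19 ÷ 0.47574 = NOK 10,689,746.90
NOK 10,689,746.90 × 0.062787 = GBP 671,177.14
Profit = GBP 671,177.14 − GBP 651,000.00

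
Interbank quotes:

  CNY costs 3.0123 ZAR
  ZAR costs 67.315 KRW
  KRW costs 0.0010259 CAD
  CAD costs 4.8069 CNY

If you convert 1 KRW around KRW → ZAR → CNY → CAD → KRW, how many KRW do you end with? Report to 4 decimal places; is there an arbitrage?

Around KRW → ZAR → CNY → CAD → KRW: 1 ÷ 67.315 ÷ 3.0123 ÷ 4.8069 ÷ 0.0010259 = 1.000046
Product ≈ 1 (deviation 0.005%, within rounding noise).

1.0000 (no arbitrage)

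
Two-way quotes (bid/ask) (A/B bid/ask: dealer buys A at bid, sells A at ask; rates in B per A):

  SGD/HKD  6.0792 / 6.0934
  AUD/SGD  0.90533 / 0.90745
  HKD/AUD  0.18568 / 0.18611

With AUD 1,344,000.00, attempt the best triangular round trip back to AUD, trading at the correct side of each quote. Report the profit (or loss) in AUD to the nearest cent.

Net profit: AUD 29,465.45

Best loop AUD → SGD → HKD → AUD:
AUD 1,344,000.00 × 0.90533 (sell AUD at bid) = SGD 1,216,763.52
SGD 1,216,763.52 × 6.0792 (sell SGD at bid) = HKD 7,396,948.79
HKD 7,396,948.79 × 0.18568 (sell HKD at bid) = AUD 1,373,465.45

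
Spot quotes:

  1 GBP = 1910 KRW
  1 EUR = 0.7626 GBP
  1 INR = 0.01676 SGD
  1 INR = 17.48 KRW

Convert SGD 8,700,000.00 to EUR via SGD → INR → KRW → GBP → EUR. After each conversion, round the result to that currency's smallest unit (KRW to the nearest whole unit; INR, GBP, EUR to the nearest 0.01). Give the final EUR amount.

SGD 8,700,000.00 ÷ 0.01676 = INR 519,093,078.76
INR 519,093,078.76 × 17.48 = KRW 9,073,747,017
KRW 9,073,747,017 ÷ 1910 = GBP 4,750,652.89
GBP 4,750,652.89 ÷ 0.7626 = EUR 6,229,547.46

EUR 6,229,547.46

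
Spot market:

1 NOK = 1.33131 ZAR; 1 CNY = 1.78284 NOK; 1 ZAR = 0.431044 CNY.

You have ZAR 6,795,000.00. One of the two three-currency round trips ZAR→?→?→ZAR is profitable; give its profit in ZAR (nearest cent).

Profitable loop is ZAR → CNY → NOK → ZAR:
ZAR 6,795,000.00 × 0.431044 = CNY 2,928,943.98
CNY 2,928,943.98 × 1.78284 = NOK 5,221,838.49
NOK 5,221,838.49 × 1.33131 = ZAR 6,951,885.79
Profit = ZAR 6,951,885.79 − ZAR 6,795,000.00

Profit: ZAR 156,885.79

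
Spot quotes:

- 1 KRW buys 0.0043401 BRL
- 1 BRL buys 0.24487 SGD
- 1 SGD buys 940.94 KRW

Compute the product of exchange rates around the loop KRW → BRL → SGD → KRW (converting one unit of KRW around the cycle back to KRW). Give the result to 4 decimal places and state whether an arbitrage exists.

1.0000 (no arbitrage)

Around KRW → BRL → SGD → KRW: 1 × 0.0043401 × 0.24487 × 940.94 = 0.999994
Product ≈ 1 (deviation 0.001%, within rounding noise).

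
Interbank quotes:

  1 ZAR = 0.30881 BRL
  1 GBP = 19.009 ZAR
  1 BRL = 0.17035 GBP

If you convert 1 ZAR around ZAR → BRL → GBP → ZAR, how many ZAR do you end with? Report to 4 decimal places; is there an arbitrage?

1.0000 (no arbitrage)

Around ZAR → BRL → GBP → ZAR: 1 × 0.30881 × 0.17035 × 19.009 = 0.999983
Product ≈ 1 (deviation 0.002%, within rounding noise).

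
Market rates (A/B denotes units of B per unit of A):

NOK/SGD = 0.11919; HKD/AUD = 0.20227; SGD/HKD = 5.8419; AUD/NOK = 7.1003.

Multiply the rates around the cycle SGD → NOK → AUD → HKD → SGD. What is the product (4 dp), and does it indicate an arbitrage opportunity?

Around SGD → NOK → AUD → HKD → SGD: 1 ÷ 0.11919 ÷ 7.1003 ÷ 0.20227 ÷ 5.8419 = 0.999995
Product ≈ 1 (deviation 0.000%, within rounding noise).

1.0000 (no arbitrage)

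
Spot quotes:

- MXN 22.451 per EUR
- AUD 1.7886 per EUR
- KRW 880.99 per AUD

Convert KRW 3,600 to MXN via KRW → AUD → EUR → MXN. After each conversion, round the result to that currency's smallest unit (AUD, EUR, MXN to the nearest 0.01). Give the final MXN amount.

KRW 3,600 ÷ 880.99 = AUD 4.09
AUD 4.09 ÷ 1.7886 = EUR 2.29
EUR 2.29 × 22.451 = MXN 51.41

MXN 51.41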